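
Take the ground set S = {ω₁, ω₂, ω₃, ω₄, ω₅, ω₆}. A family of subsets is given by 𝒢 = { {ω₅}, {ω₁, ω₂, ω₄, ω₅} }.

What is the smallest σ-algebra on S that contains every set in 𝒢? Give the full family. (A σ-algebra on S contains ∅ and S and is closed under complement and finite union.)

|σ(𝒢)| = 8.  σ(𝒢) = { {}, {ω₅}, {ω₃, ω₆}, {ω₁, ω₂, ω₄}, {ω₃, ω₅, ω₆}, {ω₁, ω₂, ω₄, ω₅}, {ω₁, ω₂, ω₃, ω₄, ω₆}, S }

Working:
Begin from { {}, {ω₅}, {ω₁, ω₂, ω₄, ω₅}, S } (that is, 𝒢 plus ∅ and S).
Pass 1: +2 →
  {ω₃, ω₆}  = {ω₁, ω₂, ω₄, ω₅}ᶜ
  {ω₁, ω₂, ω₃, ω₄, ω₆}  = {ω₅}ᶜ
  — 6 sets.
Pass 2: +1 →
  {ω₃, ω₅, ω₆}  = {ω₃, ω₆} ∪ {ω₅}
  — 7 sets.
Pass 3: +1 →
  {ω₁, ω₂, ω₄}  = {ω₃, ω₅, ω₆}ᶜ
  — 8 sets.
Pass 4: no new sets; the family is a σ-algebra.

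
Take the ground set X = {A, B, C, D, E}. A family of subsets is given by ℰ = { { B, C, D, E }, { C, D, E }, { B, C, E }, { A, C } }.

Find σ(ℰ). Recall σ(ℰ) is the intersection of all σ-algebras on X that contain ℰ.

Begin from { {}, { A, C }, { B, C, E }, { C, D, E }, { B, C, D, E }, X } (that is, ℰ plus ∅ and X).
Pass 1 (6 new):
  { A }  = complement { B, C, D, E }
  { A, B }  = complement { C, D, E }
  { A, D }  = complement { B, C, E }
  { B, D, E }  = complement { A, C }
  { A, B, C, E }  = { B, C, E } ∪ { A, C }
  { A, C, D, E }  = { C, D, E } ∪ { A, C }
Pass 2: +6 →
  { B }  = complement { A, C, D, E }
  { D }  = complement { A, B, C, E }
  { A, B, C }  = { A, B } ∪ { A, C }
  { A, B, D }  = { A, B } ∪ { A, D }
  { A, C, D }  = { A, D } ∪ { A, C }
  { A, B, D, E }  = { A, B } ∪ { B, D, E }
Pass 3. New:
  { C }  = complement { A, B, D, E }
  { B, D }  = { D } ∪ { B }
  { B, E }  = complement { A, C, D }
  { C, E }  = complement { A, B, D }
  { D, E }  = complement { A, B, C }
  { A, B, C, D }  = { A, C, D } ∪ { A, B }
Pass 4 (7 new):
  { E }  = complement { A, B, C, D }
  { B, C }  = { B } ∪ { C }
  { C, D }  = { C } ∪ { D }
  { A, B, E }  = { B, E } ∪ { A, B }
  { A, C, E }  = complement { B, D }
  { A, D, E }  = { D, E } ∪ { A, D }
  { B, C, D }  = { C } ∪ { B, D }
Pass 5. New:
  { A, E }  = complement { B, C, D }
Pass 6: closed — nothing new.

|σ(ℰ)| = 32.  σ(ℰ) = { {}, { A }, { B }, { C }, { D }, { E }, { A, B }, { A, C }, { A, D }, { A, E }, { B, C }, { B, D }, { B, E }, { C, D }, { C, E }, { D, E }, { A, B, C }, { A, B, D }, { A, B, E }, { A, C, D }, { A, C, E }, { A, D, E }, { B, C, D }, { B, C, E }, { B, D, E }, { C, D, E }, { A, B, C, D }, { A, B, C, E }, { A, B, D, E }, { A, C, D, E }, { B, C, D, E }, X }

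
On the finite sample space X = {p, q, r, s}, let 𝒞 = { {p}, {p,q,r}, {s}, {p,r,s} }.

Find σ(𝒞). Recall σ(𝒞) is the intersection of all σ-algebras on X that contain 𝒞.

σ(𝒞) (16 sets): { {}, {p}, {q}, {r}, {s}, {p,q}, {p,r}, {p,s}, {q,r}, {q,s}, {r,s}, {p,q,r}, {p,q,s}, {p,r,s}, {q,r,s}, X }

Derivation:
Start: 𝒞 ∪ {∅, X} = { {}, {p}, {s}, {p,q,r}, {p,r,s}, X }.
Step 1: +3 →
  {q}  = ᶜ of {p,r,s}
  {p,s}  = {s} ∪ {p}
  {q,r,s}  = ᶜ of {p}
  [9 total]
Step 2. New:
  {p,q}  = {q} ∪ {p}
  {q,r}  = ᶜ of {p,s}
  {q,s}  = {q} ∪ {s}
  {p,q,s}  = {q} ∪ {p,s}
  [13 total]
Step 3 adds 3:
  {r}  = ᶜ of {p,q,s}
  {p,r}  = ᶜ of {q,s}
  {r,s}  = ᶜ of {p,q}
  [16 total]
Step 4: closed — nothing new.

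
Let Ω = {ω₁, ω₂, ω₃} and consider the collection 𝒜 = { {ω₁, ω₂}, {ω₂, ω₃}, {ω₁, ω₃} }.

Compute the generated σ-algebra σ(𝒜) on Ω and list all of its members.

Begin from { ∅, {ω₁, ω₂}, {ω₁, ω₃}, {ω₂, ω₃}, Ω } (that is, 𝒜 plus ∅ and Ω).
Step 1 adds 3:
  {ω₁}  = complement {ω₂, ω₃}
  {ω₂}  = complement {ω₁, ω₃}
  {ω₃}  = complement {ω₁, ω₂}
  (now 8)
Step 2: already closed under ᶜ and ∪.

Hence σ(𝒜) has 8 members: { ∅, {ω₁}, {ω₂}, {ω₃}, {ω₁, ω₂}, {ω₁, ω₃}, {ω₂, ω₃}, Ω }.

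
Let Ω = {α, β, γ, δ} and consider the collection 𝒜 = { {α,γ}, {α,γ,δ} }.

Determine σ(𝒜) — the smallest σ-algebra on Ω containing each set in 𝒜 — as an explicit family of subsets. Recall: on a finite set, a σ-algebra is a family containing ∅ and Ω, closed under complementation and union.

Answer: σ(𝒜) = { ∅, {β}, {δ}, {α,γ}, {β,δ}, {α,β,γ}, {α,γ,δ}, Ω }

Working:
Start: 𝒜 ∪ {∅, Ω} = { ∅, {α,γ}, {α,γ,δ}, Ω }.
Round 1: +2 →
  {β}  = Ω∖{α,γ,δ}
  {β,δ}  = Ω∖{α,γ}
  [6 total]
Round 2. New:
  {α,β,γ}  = {α,γ} ∪ {β}
  [7 total]
Round 3. New:
  {δ}  = Ω∖{α,β,γ}
  [8 total]
After Round 4 the family is unchanged; done.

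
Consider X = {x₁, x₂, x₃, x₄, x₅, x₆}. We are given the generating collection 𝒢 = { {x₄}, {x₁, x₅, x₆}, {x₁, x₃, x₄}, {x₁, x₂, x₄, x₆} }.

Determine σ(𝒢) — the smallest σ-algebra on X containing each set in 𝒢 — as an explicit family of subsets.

σ(𝒢) = { {}, {x₁}, {x₂}, {x₃}, {x₄}, {x₅}, {x₆}, {x₁, x₂}, {x₁, x₃}, {x₁, x₄}, {x₁, x₅}, {x₁, x₆}, {x₂, x₃}, {x₂, x₄}, {x₂, x₅}, {x₂, x₆}, {x₃, x₄}, {x₃, x₅}, {x₃, x₆}, {x₄, x₅}, {x₄, x₆}, {x₅, x₆}, {x₁, x₂, x₃}, {x₁, x₂, x₄}, {x₁, x₂, x₅}, {x₁, x₂, x₆}, {x₁, x₃, x₄}, {x₁, x₃, x₅}, {x₁, x₃, x₆}, {x₁, x₄, x₅}, {x₁, x₄, x₆}, {x₁, x₅, x₆}, {x₂, x₃, x₄}, {x₂, x₃, x₅}, {x₂, x₃, x₆}, {x₂, x₄, x₅}, {x₂, x₄, x₆}, {x₂, x₅, x₆}, {x₃, x₄, x₅}, {x₃, x₄, x₆}, {x₃, x₅, x₆}, {x₄, x₅, x₆}, {x₁, x₂, x₃, x₄}, {x₁, x₂, x₃, x₅}, {x₁, x₂, x₃, x₆}, {x₁, x₂, x₄, x₅}, {x₁, x₂, x₄, x₆}, {x₁, x₂, x₅, x₆}, {x₁, x₃, x₄, x₅}, {x₁, x₃, x₄, x₆}, {x₁, x₃, x₅, x₆}, {x₁, x₄, x₅, x₆}, {x₂, x₃, x₄, x₅}, {x₂, x₃, x₄, x₆}, {x₂, x₃, x₅, x₆}, {x₂, x₄, x₅, x₆}, {x₃, x₄, x₅, x₆}, {x₁, x₂, x₃, x₄, x₅}, {x₁, x₂, x₃, x₄, x₆}, {x₁, x₂, x₃, x₅, x₆}, {x₁, x₂, x₄, x₅, x₆}, {x₁, x₃, x₄, x₅, x₆}, {x₂, x₃, x₄, x₅, x₆}, X }

Trace:
Seed the family with 𝒢 together with ∅ and X: { {}, {x₄}, {x₁, x₃, x₄}, {x₁, x₅, x₆}, {x₁, x₂, x₄, x₆}, X }.
Step 1 adds 8:
  {x₃, x₅}  = ᶜ of {x₁, x₂, x₄, x₆}
  {x₂, x₃, x₄}  = ᶜ of {x₁, x₅, x₆}
  {x₂, x₅, x₆}  = ᶜ of {x₁, x₃, x₄}
  {x₁, x₄, x₅, x₆}  = {x₁, x₅, x₆} ∪ {x₄}
  {x₁, x₂, x₃, x₄, x₆}  = {x₁, x₃, x₄} ∪ {x₁, x₂, x₄, x₆}
  {x₁, x₂, x₃, x₅, x₆}  = ᶜ of {x₄}
  {x₁, x₂, x₄, x₅, x₆}  = {x₁, x₂, x₄, x₆} ∪ {x₁, x₅, x₆}
  {x₁, x₃, x₄, x₅, x₆}  = {x₁, x₃, x₄} ∪ {x₁, x₅, x₆}
  |family| = 14
Step 2. New:
  {x₂}  = ᶜ of {x₁, x₃, x₄, x₅, x₆}
  {x₃}  = ᶜ of {x₁, x₂, x₄, x₅, x₆}
  {x₅}  = ᶜ of {x₁, x₂, x₃, x₄, x₆}
  {x₂, x₃}  = ᶜ of {x₁, x₄, x₅, x₆}
  {x₃, x₄, x₅}  = {x₄} ∪ {x₃, x₅}
  {x₁, x₂, x₃, x₄}  = {x₂, x₃, x₄} ∪ {x₁, x₃, x₄}
  {x₁, x₂, x₅, x₆}  = {x₂, x₅, x₆} ∪ {x₁, x₅, x₆}
  {x₁, x₃, x₄, x₅}  = {x₁, x₃, x₄} ∪ {x₃, x₅}
  {x₁, x₃, x₅, x₆}  = {x₁, x₅, x₆} ∪ {x₃, x₅}
  {x₂, x₃, x₄, x₅}  = {x₂, x₃, x₄} ∪ {x₃, x₅}
  {x₂, x₃, x₅, x₆}  = {x₂, x₅, x₆} ∪ {x₃, x₅}
  {x₂, x₄, x₅, x₆}  = {x₂, x₅, x₆} ∪ {x₄}
  {x₂, x₃, x₄, x₅, x₆}  = {x₂, x₃, x₄} ∪ {x₂, x₅, x₆}
  |family| = 27
Step 3 adds 13:
  {x₁}  = ᶜ of {x₂, x₃, x₄, x₅, x₆}
  {x₁, x₃}  = ᶜ of {x₂, x₄, x₅, x₆}
  {x₁, x₄}  = ᶜ of {x₂, x₃, x₅, x₆}
  {x₁, x₆}  = ᶜ of {x₂, x₃, x₄, x₅}
  {x₂, x₄}  = ᶜ of {x₁, x₃, x₅, x₆}
  {x₂, x₅}  = {x₂} ∪ {x₅}
  {x₂, x₆}  = ᶜ of {x₁, x₃, x₄, x₅}
  {x₃, x₄}  = ᶜ of {x₁, x₂, x₅, x₆}
  {x₄, x₅}  = {x₅} ∪ {x₄}
  {x₅, x₆}  = ᶜ of {x₁, x₂, x₃, x₄}
  {x₁, x₂, x₆}  = ᶜ of {x₃, x₄, x₅}
  {x₂, x₃, x₅}  = {x₂} ∪ {x₃, x₅}
  {x₁, x₂, x₃, x₄, x₅}  = {x₃, x₄, x₅} ∪ {x₁, x₂, x₃, x₄}
  |family| = 40
Step 4 adds 21:
  {x₆}  = ᶜ of {x₁, x₂, x₃, x₄, x₅}
  {x₁, x₂}  = {x₂} ∪ {x₁}
  {x₁, x₅}  = {x₁} ∪ {x₅}
  {x₁, x₂, x₃}  = {x₂} ∪ {x₁, x₃}
  {x₁, x₂, x₄}  = {x₂} ∪ {x₁, x₄}
  {x₁, x₂, x₅}  = {x₁} ∪ {x₂, x₅}
  {x₁, x₃, x₅}  = {x₁, x₃} ∪ {x₃, x₅}
  {x₁, x₃, x₆}  = {x₁, x₆} ∪ {x₁, x₃}
  {x₁, x₄, x₅}  = {x₄, x₅} ∪ {x₁}
  {x₁, x₄, x₆}  = ᶜ of {x₂, x₃, x₅}
  {x₂, x₃, x₆}  = {x₂, x₆} ∪ {x₃}
  {x₂, x₄, x₅}  = {x₂} ∪ {x₄, x₅}
  {x₂, x₄, x₆}  = {x₂, x₆} ∪ {x₄}
  {x₃, x₅, x₆}  = {x₃, x₅} ∪ {x₅, x₆}
  {x₄, x₅, x₆}  = {x₄, x₅} ∪ {x₅, x₆}
  {x₁, x₂, x₃, x₅}  = {x₁, x₃} ∪ {x₂, x₅}
  {x₁, x₂, x₃, x₆}  = ᶜ of {x₄, x₅}
  {x₁, x₂, x₄, x₅}  = {x₂, x₅} ∪ {x₁, x₄}
  {x₁, x₃, x₄, x₆}  = ᶜ of {x₂, x₅}
  {x₂, x₃, x₄, x₆}  = {x₃, x₄} ∪ {x₂, x₆}
  {x₃, x₄, x₅, x₆}  = {x₃, x₄} ∪ {x₅, x₆}
  |family| = 61
Step 5. New:
  {x₃, x₆}  = ᶜ of {x₁, x₂, x₄, x₅}
  {x₄, x₆}  = ᶜ of {x₁, x₂, x₃, x₅}
  {x₃, x₄, x₆}  = ᶜ of {x₁, x₂, x₅}
  |family| = 64
Step 6: no new sets; the family is a σ-algebra.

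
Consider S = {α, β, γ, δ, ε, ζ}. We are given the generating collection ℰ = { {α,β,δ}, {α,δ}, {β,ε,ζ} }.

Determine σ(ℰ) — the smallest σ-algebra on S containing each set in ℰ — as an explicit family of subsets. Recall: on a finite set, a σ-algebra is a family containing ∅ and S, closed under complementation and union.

Take S₀ = ℰ ∪ {∅, S} = { {}, {α,δ}, {α,β,δ}, {β,ε,ζ}, S }.
Iteration 1 adds 4:
  {α,γ,δ}  = S∖{β,ε,ζ}
  {γ,ε,ζ}  = S∖{α,β,δ}
  {β,γ,ε,ζ}  = S∖{α,δ}
  {α,β,δ,ε,ζ}  = {α,δ} ∪ {β,ε,ζ}
  |family| = 9
Iteration 2. New:
  {γ}  = S∖{α,β,δ,ε,ζ}
  {α,β,γ,δ}  = {α,β,δ} ∪ {α,γ,δ}
  {α,γ,δ,ε,ζ}  = {α,γ,δ} ∪ {γ,ε,ζ}
  |family| = 12
Iteration 3 (2 new):
  {β}  = S∖{α,γ,δ,ε,ζ}
  {ε,ζ}  = S∖{α,β,γ,δ}
  |family| = 14
Iteration 4 (2 new):
  {β,γ}  = {γ} ∪ {β}
  {α,δ,ε,ζ}  = {α,δ} ∪ {ε,ζ}
  |family| = 16
Iteration 5: already closed under ᶜ and ∪.

σ(ℰ) = { {}, {β}, {γ}, {α,δ}, {β,γ}, {ε,ζ}, {α,β,δ}, {α,γ,δ}, {β,ε,ζ}, {γ,ε,ζ}, {α,β,γ,δ}, {α,δ,ε,ζ}, {β,γ,ε,ζ}, {α,β,δ,ε,ζ}, {α,γ,δ,ε,ζ}, S }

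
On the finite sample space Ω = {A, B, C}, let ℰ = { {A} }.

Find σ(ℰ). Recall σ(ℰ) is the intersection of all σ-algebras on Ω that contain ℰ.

|σ(ℰ)| = 4.  σ(ℰ) = { ∅, {A}, {B, C}, Ω }

Working:
Start: ℰ ∪ {∅, Ω} = { ∅, {A}, Ω }.
Pass 1 (1 new):
  {B, C}  = complement {A}
  — 4 sets.
After Pass 2 the family is unchanged; done.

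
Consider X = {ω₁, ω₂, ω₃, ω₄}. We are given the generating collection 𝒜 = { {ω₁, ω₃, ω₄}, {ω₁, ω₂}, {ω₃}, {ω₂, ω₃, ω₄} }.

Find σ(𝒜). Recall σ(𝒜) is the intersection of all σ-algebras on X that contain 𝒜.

Initial family (6 sets): { {}, {ω₃}, {ω₁, ω₂}, {ω₁, ω₃, ω₄}, {ω₂, ω₃, ω₄}, X }.
Round 1: 5 new —
  {ω₁}  = {ω₂, ω₃, ω₄}ᶜ
  {ω₂}  = {ω₁, ω₃, ω₄}ᶜ
  {ω₃, ω₄}  = {ω₁, ω₂}ᶜ
  {ω₁, ω₂, ω₃}  = {ω₃} ∪ {ω₁, ω₂}
  {ω₁, ω₂, ω₄}  = {ω₃}ᶜ
  [11 total]
Round 2: +3 →
  {ω₄}  = {ω₁, ω₂, ω₃}ᶜ
  {ω₁, ω₃}  = {ω₃} ∪ {ω₁}
  {ω₂, ω₃}  = {ω₂} ∪ {ω₃}
  [14 total]
Round 3: +2 →
  {ω₁, ω₄}  = {ω₂, ω₃}ᶜ
  {ω₂, ω₄}  = {ω₁, ω₃}ᶜ
  [16 total]
Round 4: stable.

σ(𝒜) = { {}, {ω₁}, {ω₂}, {ω₃}, {ω₄}, {ω₁, ω₂}, {ω₁, ω₃}, {ω₁, ω₄}, {ω₂, ω₃}, {ω₂, ω₄}, {ω₃, ω₄}, {ω₁, ω₂, ω₃}, {ω₁, ω₂, ω₄}, {ω₁, ω₃, ω₄}, {ω₂, ω₃, ω₄}, X }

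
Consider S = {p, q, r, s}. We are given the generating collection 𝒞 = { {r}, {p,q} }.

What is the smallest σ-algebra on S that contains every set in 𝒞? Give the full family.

σ(𝒞) (8 sets): { {}, {r}, {s}, {p,q}, {r,s}, {p,q,r}, {p,q,s}, S }

Derivation:
Seed the family with 𝒞 together with ∅ and S: { {}, {r}, {p,q}, S }.
Step 1. New:
  {r,s}  = ᶜ of {p,q}
  {p,q,r}  = {r} ∪ {p,q}
  {p,q,s}  = ᶜ of {r}
  [7 total]
Step 2 (1 new):
  {s}  = ᶜ of {p,q,r}
  [8 total]
Step 3: no new sets; the family is a σ-algebra.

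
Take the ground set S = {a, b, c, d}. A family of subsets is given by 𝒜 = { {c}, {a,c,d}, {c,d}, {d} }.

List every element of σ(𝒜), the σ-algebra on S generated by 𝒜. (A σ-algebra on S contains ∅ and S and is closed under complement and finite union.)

σ(𝒜) = { ∅, {a}, {b}, {c}, {d}, {a,b}, {a,c}, {a,d}, {b,c}, {b,d}, {c,d}, {a,b,c}, {a,b,d}, {a,c,d}, {b,c,d}, S }

Working:
Start: 𝒜 ∪ {∅, S} = { ∅, {c}, {d}, {c,d}, {a,c,d}, S }.
Iteration 1: 4 new —
  {b}  = {a,c,d}ᶜ
  {a,b}  = {c,d}ᶜ
  {a,b,c}  = {d}ᶜ
  {a,b,d}  = {c}ᶜ
  — 10 sets.
Iteration 2 (3 new):
  {b,c}  = {b} ∪ {c}
  {b,d}  = {b} ∪ {d}
  {b,c,d}  = {c,d} ∪ {b}
  — 13 sets.
Iteration 3 (3 new):
  {a}  = {b,c,d}ᶜ
  {a,c}  = {b,d}ᶜ
  {a,d}  = {b,c}ᶜ
  — 16 sets.
Iteration 4 adds nothing — fixpoint reached.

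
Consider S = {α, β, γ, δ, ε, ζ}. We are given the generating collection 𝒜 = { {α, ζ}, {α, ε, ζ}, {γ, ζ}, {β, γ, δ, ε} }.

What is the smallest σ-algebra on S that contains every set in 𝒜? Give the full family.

Take S₀ = 𝒜 ∪ {∅, S} = { {}, {α, ζ}, {γ, ζ}, {α, ε, ζ}, {β, γ, δ, ε}, S }.
Round 1: 5 new —
  {α, γ, ζ}  = {γ, ζ} ∪ {α, ζ}
  {β, γ, δ}  = S∖{α, ε, ζ}
  {α, β, δ, ε}  = S∖{γ, ζ}
  {α, γ, ε, ζ}  = {α, ε, ζ} ∪ {γ, ζ}
  {β, γ, δ, ε, ζ}  = {γ, ζ} ∪ {β, γ, δ, ε}
  (now 11)
Round 2: 7 new —
  {α}  = S∖{β, γ, δ, ε, ζ}
  {β, δ}  = S∖{α, γ, ε, ζ}
  {β, δ, ε}  = S∖{α, γ, ζ}
  {β, γ, δ, ζ}  = {β, γ, δ} ∪ {γ, ζ}
  {α, β, γ, δ, ε}  = {β, γ, δ} ∪ {α, β, δ, ε}
  {α, β, γ, δ, ζ}  = {β, γ, δ} ∪ {α, γ, ζ}
  {α, β, δ, ε, ζ}  = {α, ζ} ∪ {α, β, δ, ε}
  (now 18)
Round 3. New:
  {γ}  = S∖{α, β, δ, ε, ζ}
  {ε}  = S∖{α, β, γ, δ, ζ}
  {ζ}  = S∖{α, β, γ, δ, ε}
  {α, ε}  = S∖{β, γ, δ, ζ}
  {α, β, δ}  = {β, δ} ∪ {α}
  {α, β, γ, δ}  = {β, γ, δ} ∪ {α}
  {α, β, δ, ζ}  = {α, ζ} ∪ {β, δ}
  (now 25)
Round 4: 7 new —
  {α, γ}  = {γ} ∪ {α}
  {γ, ε}  = S∖{α, β, δ, ζ}
  {ε, ζ}  = S∖{α, β, γ, δ}
  {α, γ, ε}  = {γ} ∪ {α, ε}
  {β, δ, ζ}  = {ζ} ∪ {β, δ}
  {γ, ε, ζ}  = S∖{α, β, δ}
  {β, δ, ε, ζ}  = {ζ} ∪ {β, δ, ε}
  (now 32)
Round 5: already closed under ᶜ and ∪.

Therefore σ(𝒜) = { {}, {α}, {γ}, {ε}, {ζ}, {α, γ}, {α, ε}, {α, ζ}, {β, δ}, {γ, ε}, {γ, ζ}, {ε, ζ}, {α, β, δ}, {α, γ, ε}, {α, γ, ζ}, {α, ε, ζ}, {β, γ, δ}, {β, δ, ε}, {β, δ, ζ}, {γ, ε, ζ}, {α, β, γ, δ}, {α, β, δ, ε}, {α, β, δ, ζ}, {α, γ, ε, ζ}, {β, γ, δ, ε}, {β, γ, δ, ζ}, {β, δ, ε, ζ}, {α, β, γ, δ, ε}, {α, β, γ, δ, ζ}, {α, β, δ, ε, ζ}, {β, γ, δ, ε, ζ}, S } (|σ(𝒜)| = 32).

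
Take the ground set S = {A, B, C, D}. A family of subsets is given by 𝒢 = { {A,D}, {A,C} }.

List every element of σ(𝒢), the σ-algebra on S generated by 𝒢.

Take S₀ = 𝒢 ∪ {∅, S} = { ∅, {A,C}, {A,D}, S }.
Step 1: 3 new —
  {B,C}  = ᶜ of {A,D}
  {B,D}  = ᶜ of {A,C}
  {A,C,D}  = {A,C} ∪ {A,D}
  — 7 sets.
Step 2 (4 new):
  {B}  = ᶜ of {A,C,D}
  {A,B,C}  = {B,C} ∪ {A,C}
  {A,B,D}  = {A,D} ∪ {B,D}
  {B,C,D}  = {B,C} ∪ {B,D}
  — 11 sets.
Step 3 adds 3:
  {A}  = ᶜ of {B,C,D}
  {C}  = ᶜ of {A,B,D}
  {D}  = ᶜ of {A,B,C}
  — 14 sets.
Step 4 adds 2:
  {A,B}  = {B} ∪ {A}
  {C,D}  = {C} ∪ {D}
  — 16 sets.
After Step 5 the family is unchanged; done.

|σ(𝒢)| = 16.  σ(𝒢) = { ∅, {A}, {B}, {C}, {D}, {A,B}, {A,C}, {A,D}, {B,C}, {B,D}, {C,D}, {A,B,C}, {A,B,D}, {A,C,D}, {B,C,D}, S }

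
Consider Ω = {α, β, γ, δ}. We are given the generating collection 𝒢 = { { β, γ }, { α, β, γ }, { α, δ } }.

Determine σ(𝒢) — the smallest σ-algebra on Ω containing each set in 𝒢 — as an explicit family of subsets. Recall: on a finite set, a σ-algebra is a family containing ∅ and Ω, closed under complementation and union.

Seed the family with 𝒢 together with ∅ and Ω: { ∅, { α, δ }, { β, γ }, { α, β, γ }, Ω }.
Pass 1 (1 new):
  { δ }  = Ω∖{ α, β, γ }
  — 6 sets.
Pass 2: 1 new —
  { β, γ, δ }  = { δ } ∪ { β, γ }
  — 7 sets.
Pass 3 (1 new):
  { α }  = Ω∖{ β, γ, δ }
  — 8 sets.
Pass 4 adds nothing — fixpoint reached.

|σ(𝒢)| = 8.  σ(𝒢) = { ∅, { α }, { δ }, { α, δ }, { β, γ }, { α, β, γ }, { β, γ, δ }, Ω }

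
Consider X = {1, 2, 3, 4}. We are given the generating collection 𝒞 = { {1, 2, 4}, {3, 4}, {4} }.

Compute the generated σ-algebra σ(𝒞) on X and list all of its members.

σ(𝒞) (8 sets): { ∅, {3}, {4}, {1, 2}, {3, 4}, {1, 2, 3}, {1, 2, 4}, X }

Trace:
Seed the family with 𝒞 together with ∅ and X: { ∅, {4}, {3, 4}, {1, 2, 4}, X }.
Pass 1: 3 new —
  {3}  = X∖{1, 2, 4}
  {1, 2}  = X∖{3, 4}
  {1, 2, 3}  = X∖{4}
  — 8 sets.
Pass 2 adds nothing — fixpoint reached.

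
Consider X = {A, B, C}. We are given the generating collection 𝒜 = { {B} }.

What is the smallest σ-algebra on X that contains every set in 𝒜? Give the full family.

Take S₀ = 𝒜 ∪ {∅, X} = { {}, {B}, X }.
Iteration 1: +1 →
  {A,C}  = {B}ᶜ
  |family| = 4
After Iteration 2 the family is unchanged; done.

Hence σ(𝒜) has 4 members: { {}, {B}, {A,C}, X }.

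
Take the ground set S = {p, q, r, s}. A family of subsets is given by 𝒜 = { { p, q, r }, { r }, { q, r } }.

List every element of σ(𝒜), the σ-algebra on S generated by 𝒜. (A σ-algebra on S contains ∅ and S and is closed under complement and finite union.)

Take S₀ = 𝒜 ∪ {∅, S} = { ∅, { r }, { q, r }, { p, q, r }, S }.
Round 1. New:
  { s }  = { p, q, r }ᶜ
  { p, s }  = { q, r }ᶜ
  { p, q, s }  = { r }ᶜ
  — 8 sets.
Round 2 (3 new):
  { r, s }  = { s } ∪ { r }
  { p, r, s }  = { r } ∪ { p, s }
  { q, r, s }  = { s } ∪ { q, r }
  — 11 sets.
Round 3 (3 new):
  { p }  = { q, r, s }ᶜ
  { q }  = { p, r, s }ᶜ
  { p, q }  = { r, s }ᶜ
  — 14 sets.
Round 4: 2 new —
  { p, r }  = { r } ∪ { p }
  { q, s }  = { s } ∪ { q }
  — 16 sets.
Round 5: already closed under ᶜ and ∪.

Therefore σ(𝒜) = { ∅, { p }, { q }, { r }, { s }, { p, q }, { p, r }, { p, s }, { q, r }, { q, s }, { r, s }, { p, q, r }, { p, q, s }, { p, r, s }, { q, r, s }, S } (|σ(𝒜)| = 16).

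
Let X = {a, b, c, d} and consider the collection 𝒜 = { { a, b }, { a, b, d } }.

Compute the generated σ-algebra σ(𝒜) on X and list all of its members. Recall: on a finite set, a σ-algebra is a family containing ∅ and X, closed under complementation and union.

Initial family (4 sets): { ∅, { a, b }, { a, b, d }, X }.
Iteration 1 (2 new):
  { c }  = X∖{ a, b, d }
  { c, d }  = X∖{ a, b }
  — 6 sets.
Iteration 2: 1 new —
  { a, b, c }  = { c } ∪ { a, b }
  — 7 sets.
Iteration 3. New:
  { d }  = X∖{ a, b, c }
  — 8 sets.
Iteration 4 adds nothing — fixpoint reached.

|σ(𝒜)| = 8.  σ(𝒜) = { ∅, { c }, { d }, { a, b }, { c, d }, { a, b, c }, { a, b, d }, X }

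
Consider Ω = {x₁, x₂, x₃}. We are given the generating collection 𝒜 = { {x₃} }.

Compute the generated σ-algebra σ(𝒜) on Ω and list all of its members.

|σ(𝒜)| = 4.  σ(𝒜) = { {}, {x₃}, {x₁, x₂}, Ω }

Trace:
Start: 𝒜 ∪ {∅, Ω} = { {}, {x₃}, Ω }.
Pass 1: 1 new —
  {x₁, x₂}  = {x₃}ᶜ
  [4 total]
Pass 2 adds nothing — fixpoint reached.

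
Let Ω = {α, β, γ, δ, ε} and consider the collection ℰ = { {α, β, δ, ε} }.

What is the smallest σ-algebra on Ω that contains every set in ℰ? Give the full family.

Begin from { ∅, {α, β, δ, ε}, Ω } (that is, ℰ plus ∅ and Ω).
Round 1: +1 →
  {γ}  = Ω∖{α, β, δ, ε}
  [4 total]
Round 2 adds nothing — fixpoint reached.

|σ(ℰ)| = 4.  σ(ℰ) = { ∅, {γ}, {α, β, δ, ε}, Ω }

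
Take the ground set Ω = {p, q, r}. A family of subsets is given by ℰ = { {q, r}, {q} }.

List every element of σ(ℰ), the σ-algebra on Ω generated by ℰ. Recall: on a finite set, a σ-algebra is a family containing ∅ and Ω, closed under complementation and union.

Seed the family with ℰ together with ∅ and Ω: { {}, {q}, {q, r}, Ω }.
Round 1. New:
  {p}  = ᶜ of {q, r}
  {p, r}  = ᶜ of {q}
  |family| = 6
Round 2: 1 new —
  {p, q}  = {q} ∪ {p}
  |family| = 7
Round 3: 1 new —
  {r}  = ᶜ of {p, q}
  |family| = 8
Round 4: no new sets; the family is a σ-algebra.

σ(ℰ) = { {}, {p}, {q}, {r}, {p, q}, {p, r}, {q, r}, Ω }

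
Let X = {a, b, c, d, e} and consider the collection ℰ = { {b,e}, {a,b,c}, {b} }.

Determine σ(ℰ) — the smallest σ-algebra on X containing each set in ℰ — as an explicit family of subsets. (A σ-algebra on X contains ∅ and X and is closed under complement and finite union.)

Seed the family with ℰ together with ∅ and X: { ∅, {b}, {b,e}, {a,b,c}, X }.
Step 1 adds 4:
  {d,e}  = ᶜ of {a,b,c}
  {a,c,d}  = ᶜ of {b,e}
  {a,b,c,e}  = {b,e} ∪ {a,b,c}
  {a,c,d,e}  = ᶜ of {b}
  [9 total]
Step 2 adds 3:
  {d}  = ᶜ of {a,b,c,e}
  {b,d,e}  = {b,e} ∪ {d,e}
  {a,b,c,d}  = {a,b,c} ∪ {a,c,d}
  [12 total]
Step 3 adds 3:
  {e}  = ᶜ of {a,b,c,d}
  {a,c}  = ᶜ of {b,d,e}
  {b,d}  = {d} ∪ {b}
  [15 total]
Step 4 (1 new):
  {a,c,e}  = ᶜ of {b,d}
  [16 total]
Step 5: closed — nothing new.

|σ(ℰ)| = 16.  σ(ℰ) = { ∅, {b}, {d}, {e}, {a,c}, {b,d}, {b,e}, {d,e}, {a,b,c}, {a,c,d}, {a,c,e}, {b,d,e}, {a,b,c,d}, {a,b,c,e}, {a,c,d,e}, X }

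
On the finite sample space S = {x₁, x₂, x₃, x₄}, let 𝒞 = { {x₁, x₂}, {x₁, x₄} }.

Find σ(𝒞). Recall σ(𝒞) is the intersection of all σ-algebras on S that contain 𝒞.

σ(𝒞) (16 sets): { ∅, {x₁}, {x₂}, {x₃}, {x₄}, {x₁, x₂}, {x₁, x₃}, {x₁, x₄}, {x₂, x₃}, {x₂, x₄}, {x₃, x₄}, {x₁, x₂, x₃}, {x₁, x₂, x₄}, {x₁, x₃, x₄}, {x₂, x₃, x₄}, S }

Working:
Take S₀ = 𝒞 ∪ {∅, S} = { ∅, {x₁, x₂}, {x₁, x₄}, S }.
Iteration 1: 3 new —
  {x₂, x₃}  = complement {x₁, x₄}
  {x₃, x₄}  = complement {x₁, x₂}
  {x₁, x₂, x₄}  = {x₁, x₂} ∪ {x₁, x₄}
Iteration 2. New:
  {x₃}  = complement {x₁, x₂, x₄}
  {x₁, x₂, x₃}  = {x₂, x₃} ∪ {x₁, x₂}
  {x₁, x₃, x₄}  = {x₃, x₄} ∪ {x₁, x₄}
  {x₂, x₃, x₄}  = {x₃, x₄} ∪ {x₂, x₃}
Iteration 3: +3 →
  {x₁}  = complement {x₂, x₃, x₄}
  {x₂}  = complement {x₁, x₃, x₄}
  {x₄}  = complement {x₁, x₂, x₃}
Iteration 4: 2 new —
  {x₁, x₃}  = {x₃} ∪ {x₁}
  {x₂, x₄}  = {x₄} ∪ {x₂}
Iteration 5: no new sets; the family is a σ-algebra.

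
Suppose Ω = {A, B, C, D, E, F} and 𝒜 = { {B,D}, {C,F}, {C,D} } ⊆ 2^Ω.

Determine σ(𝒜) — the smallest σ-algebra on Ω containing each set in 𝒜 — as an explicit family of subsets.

σ(𝒜) = { {}, {B}, {C}, {D}, {F}, {A,E}, {B,C}, {B,D}, {B,F}, {C,D}, {C,F}, {D,F}, {A,B,E}, {A,C,E}, {A,D,E}, {A,E,F}, {B,C,D}, {B,C,F}, {B,D,F}, {C,D,F}, {A,B,C,E}, {A,B,D,E}, {A,B,E,F}, {A,C,D,E}, {A,C,E,F}, {A,D,E,F}, {B,C,D,F}, {A,B,C,D,E}, {A,B,C,E,F}, {A,B,D,E,F}, {A,C,D,E,F}, Ω }

Working:
Seed the family with 𝒜 together with ∅ and Ω: { {}, {B,D}, {C,D}, {C,F}, Ω }.
Pass 1: 6 new —
  {B,C,D}  = {C,D} ∪ {B,D}
  {C,D,F}  = {C,D} ∪ {C,F}
  {A,B,D,E}  = ᶜ of {C,F}
  {A,B,E,F}  = ᶜ of {C,D}
  {A,C,E,F}  = ᶜ of {B,D}
  {B,C,D,F}  = {C,F} ∪ {B,D}
  — 11 sets.
Pass 2 adds 7:
  {A,E}  = ᶜ of {B,C,D,F}
  {A,B,E}  = ᶜ of {C,D,F}
  {A,E,F}  = ᶜ of {B,C,D}
  {A,B,C,D,E}  = {C,D} ∪ {A,B,D,E}
  {A,B,C,E,F}  = {A,C,E,F} ∪ {A,B,E,F}
  {A,B,D,E,F}  = {A,B,D,E} ∪ {A,B,E,F}
  {A,C,D,E,F}  = {A,C,E,F} ∪ {C,D}
  — 18 sets.
Pass 3 (5 new):
  {B}  = ᶜ of {A,C,D,E,F}
  {C}  = ᶜ of {A,B,D,E,F}
  {D}  = ᶜ of {A,B,C,E,F}
  {F}  = ᶜ of {A,B,C,D,E}
  {A,C,D,E}  = {C,D} ∪ {A,E}
  — 23 sets.
Pass 4 (9 new):
  {B,C}  = {B} ∪ {C}
  {B,F}  = ᶜ of {A,C,D,E}
  {D,F}  = {F} ∪ {D}
  {A,C,E}  = {C} ∪ {A,E}
  {A,D,E}  = {A,E} ∪ {D}
  {B,C,F}  = {B} ∪ {C,F}
  {B,D,F}  = {F} ∪ {B,D}
  {A,B,C,E}  = {C} ∪ {A,B,E}
  {A,D,E,F}  = {A,E,F} ∪ {D}
  — 32 sets.
Pass 5: closed — nothing new.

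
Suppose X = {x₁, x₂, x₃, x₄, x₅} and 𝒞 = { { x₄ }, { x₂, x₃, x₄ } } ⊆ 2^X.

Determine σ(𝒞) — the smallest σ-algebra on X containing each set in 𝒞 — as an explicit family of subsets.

Begin from { {  }, { x₄ }, { x₂, x₃, x₄ }, X } (that is, 𝒞 plus ∅ and X).
Pass 1: +2 →
  { x₁, x₅ }  = { x₂, x₃, x₄ }ᶜ
  { x₁, x₂, x₃, x₅ }  = { x₄ }ᶜ
Pass 2. New:
  { x₁, x₄, x₅ }  = { x₁, x₅ } ∪ { x₄ }
Pass 3: 1 new —
  { x₂, x₃ }  = { x₁, x₄, x₅ }ᶜ
Pass 4 adds nothing — fixpoint reached.

Hence σ(𝒞) has 8 members: { {  }, { x₄ }, { x₁, x₅ }, { x₂, x₃ }, { x₁, x₄, x₅ }, { x₂, x₃, x₄ }, { x₁, x₂, x₃, x₅ }, X }.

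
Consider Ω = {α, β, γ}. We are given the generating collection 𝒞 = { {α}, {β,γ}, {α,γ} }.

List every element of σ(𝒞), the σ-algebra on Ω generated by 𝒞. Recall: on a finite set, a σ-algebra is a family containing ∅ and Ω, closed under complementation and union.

Answer: σ(𝒞) = { {}, {α}, {β}, {γ}, {α,β}, {α,γ}, {β,γ}, Ω }

Derivation:
Start: 𝒞 ∪ {∅, Ω} = { {}, {α}, {α,γ}, {β,γ}, Ω }.
Iteration 1. New:
  {β}  = ᶜ of {α,γ}
  (now 6)
Iteration 2 (1 new):
  {α,β}  = {β} ∪ {α}
  (now 7)
Iteration 3: 1 new —
  {γ}  = ᶜ of {α,β}
  (now 8)
Iteration 4: no new sets; the family is a σ-algebra.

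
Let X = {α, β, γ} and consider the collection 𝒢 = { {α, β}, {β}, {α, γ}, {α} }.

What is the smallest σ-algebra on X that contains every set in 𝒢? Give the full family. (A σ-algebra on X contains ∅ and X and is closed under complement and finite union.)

Initial family (6 sets): { {}, {α}, {β}, {α, β}, {α, γ}, X }.
Step 1 adds 2:
  {γ}  = ᶜ of {α, β}
  {β, γ}  = ᶜ of {α}
  [8 total]
Step 2: stable.

σ(𝒢) = { {}, {α}, {β}, {γ}, {α, β}, {α, γ}, {β, γ}, X }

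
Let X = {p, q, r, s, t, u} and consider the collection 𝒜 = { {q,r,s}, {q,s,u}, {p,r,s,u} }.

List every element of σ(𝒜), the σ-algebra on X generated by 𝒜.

σ(𝒜) (64 sets): { {}, {p}, {q}, {r}, {s}, {t}, {u}, {p,q}, {p,r}, {p,s}, {p,t}, {p,u}, {q,r}, {q,s}, {q,t}, {q,u}, {r,s}, {r,t}, {r,u}, {s,t}, {s,u}, {t,u}, {p,q,r}, {p,q,s}, {p,q,t}, {p,q,u}, {p,r,s}, {p,r,t}, {p,r,u}, {p,s,t}, {p,s,u}, {p,t,u}, {q,r,s}, {q,r,t}, {q,r,u}, {q,s,t}, {q,s,u}, {q,t,u}, {r,s,t}, {r,s,u}, {r,t,u}, {s,t,u}, {p,q,r,s}, {p,q,r,t}, {p,q,r,u}, {p,q,s,t}, {p,q,s,u}, {p,q,t,u}, {p,r,s,t}, {p,r,s,u}, {p,r,t,u}, {p,s,t,u}, {q,r,s,t}, {q,r,s,u}, {q,r,t,u}, {q,s,t,u}, {r,s,t,u}, {p,q,r,s,t}, {p,q,r,s,u}, {p,q,r,t,u}, {p,q,s,t,u}, {p,r,s,t,u}, {q,r,s,t,u}, X }

Derivation:
Begin from { {}, {q,r,s}, {q,s,u}, {p,r,s,u}, X } (that is, 𝒜 plus ∅ and X).
Step 1: 5 new —
  {q,t}  = ᶜ of {p,r,s,u}
  {p,r,t}  = ᶜ of {q,s,u}
  {p,t,u}  = ᶜ of {q,r,s}
  {q,r,s,u}  = {q,s,u} ∪ {q,r,s}
  {p,q,r,s,u}  = {q,s,u} ∪ {p,r,s,u}
  — 10 sets.
Step 2: +11 →
  {t}  = ᶜ of {p,q,r,s,u}
  {p,t}  = ᶜ of {q,r,s,u}
  {p,q,r,t}  = {q,t} ∪ {p,r,t}
  {p,q,t,u}  = {q,t} ∪ {p,t,u}
  {p,r,t,u}  = {p,r,t} ∪ {p,t,u}
  {q,r,s,t}  = {q,t} ∪ {q,r,s}
  {q,s,t,u}  = {q,s,u} ∪ {q,t}
  {p,q,r,s,t}  = {q,r,s} ∪ {p,r,t}
  {p,q,s,t,u}  = {q,s,u} ∪ {p,t,u}
  {p,r,s,t,u}  = {p,r,t} ∪ {p,r,s,u}
  {q,r,s,t,u}  = {q,t} ∪ {q,r,s,u}
  — 21 sets.
Step 3: +11 →
  {p}  = ᶜ of {q,r,s,t,u}
  {q}  = ᶜ of {p,r,s,t,u}
  {r}  = ᶜ of {p,q,s,t,u}
  {u}  = ᶜ of {p,q,r,s,t}
  {p,r}  = ᶜ of {q,s,t,u}
  {p,u}  = ᶜ of {q,r,s,t}
  {q,s}  = ᶜ of {p,r,t,u}
  {r,s}  = ᶜ of {p,q,t,u}
  {s,u}  = ᶜ of {p,q,r,t}
  {p,q,t}  = {q,t} ∪ {p,t}
  {p,q,r,t,u}  = {q,t} ∪ {p,r,t,u}
  — 32 sets.
Step 4: 24 new —
  {s}  = ᶜ of {p,q,r,t,u}
  {p,q}  = {q} ∪ {p}
  {q,r}  = {q} ∪ {r}
  {q,u}  = {q} ∪ {u}
  {r,t}  = {t} ∪ {r}
  {r,u}  = {u} ∪ {r}
  {t,u}  = {u} ∪ {t}
  {p,q,r}  = {q} ∪ {p,r}
  {p,q,s}  = {q,s} ∪ {p}
  {p,q,u}  = {p,u} ∪ {q}
  {p,r,s}  = {r,s} ∪ {p,r}
  {p,r,u}  = {p,u} ∪ {r}
  {p,s,u}  = {p,u} ∪ {s,u}
  {q,r,t}  = {q,t} ∪ {r}
  {q,s,t}  = {q,t} ∪ {q,s}
  {q,t,u}  = {q,t} ∪ {u}
  {r,s,t}  = {r,s} ∪ {t}
  {r,s,u}  = ᶜ of {p,q,t}
  {s,t,u}  = {t} ∪ {s,u}
  {p,q,r,s}  = {p,r} ∪ {q,r,s}
  {p,q,s,t}  = {p,q,t} ∪ {q,s}
  {p,q,s,u}  = {q,s,u} ∪ {p,u}
  {p,r,s,t}  = {r,s} ∪ {p,r,t}
  {p,s,t,u}  = {p,t,u} ∪ {s,u}
  — 56 sets.
Step 5: 8 new —
  {p,s}  = {s} ∪ {p}
  {s,t}  = {t} ∪ {s}
  {p,s,t}  = {p,t} ∪ {s}
  {q,r,u}  = {q} ∪ {r,u}
  {r,t,u}  = ᶜ of {p,q,s}
  {p,q,r,u}  = {p,r,u} ∪ {q}
  {q,r,t,u}  = {q,t} ∪ {r,u}
  {r,s,t,u}  = ᶜ of {p,q}
  — 64 sets.
Step 6: stable.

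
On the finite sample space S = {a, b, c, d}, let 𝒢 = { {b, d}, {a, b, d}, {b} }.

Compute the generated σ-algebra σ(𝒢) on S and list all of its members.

Seed the family with 𝒢 together with ∅ and S: { {}, {b}, {b, d}, {a, b, d}, S }.
Iteration 1: +3 →
  {c}  = ᶜ of {a, b, d}
  {a, c}  = ᶜ of {b, d}
  {a, c, d}  = ᶜ of {b}
Iteration 2. New:
  {b, c}  = {c} ∪ {b}
  {a, b, c}  = {b} ∪ {a, c}
  {b, c, d}  = {c} ∪ {b, d}
Iteration 3. New:
  {a}  = ᶜ of {b, c, d}
  {d}  = ᶜ of {a, b, c}
  {a, d}  = ᶜ of {b, c}
Iteration 4: +2 →
  {a, b}  = {b} ∪ {a}
  {c, d}  = {c} ∪ {d}
Iteration 5: already closed under ᶜ and ∪.

σ(𝒢) = { {}, {a}, {b}, {c}, {d}, {a, b}, {a, c}, {a, d}, {b, c}, {b, d}, {c, d}, {a, b, c}, {a, b, d}, {a, c, d}, {b, c, d}, S }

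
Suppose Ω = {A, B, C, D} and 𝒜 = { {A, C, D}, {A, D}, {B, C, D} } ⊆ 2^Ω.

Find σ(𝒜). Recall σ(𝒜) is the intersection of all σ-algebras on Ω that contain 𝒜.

Start: 𝒜 ∪ {∅, Ω} = { {}, {A, D}, {A, C, D}, {B, C, D}, Ω }.
Round 1 (3 new):
  {A}  = Ω∖{B, C, D}
  {B}  = Ω∖{A, C, D}
  {B, C}  = Ω∖{A, D}
Round 2: +3 →
  {A, B}  = {B} ∪ {A}
  {A, B, C}  = {B, C} ∪ {A}
  {A, B, D}  = {B} ∪ {A, D}
Round 3: 3 new —
  {C}  = Ω∖{A, B, D}
  {D}  = Ω∖{A, B, C}
  {C, D}  = Ω∖{A, B}
Round 4: 2 new —
  {A, C}  = {C} ∪ {A}
  {B, D}  = {D} ∪ {B}
Round 5: already closed under ᶜ and ∪.

σ(𝒜) = { {}, {A}, {B}, {C}, {D}, {A, B}, {A, C}, {A, D}, {B, C}, {B, D}, {C, D}, {A, B, C}, {A, B, D}, {A, C, D}, {B, C, D}, Ω }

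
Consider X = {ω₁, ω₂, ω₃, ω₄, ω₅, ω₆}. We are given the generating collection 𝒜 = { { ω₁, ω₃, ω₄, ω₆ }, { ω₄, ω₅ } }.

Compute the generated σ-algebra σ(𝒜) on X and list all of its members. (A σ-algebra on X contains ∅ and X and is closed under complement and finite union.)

σ(𝒜) = { {  }, { ω₂ }, { ω₄ }, { ω₅ }, { ω₂, ω₄ }, { ω₂, ω₅ }, { ω₄, ω₅ }, { ω₁, ω₃, ω₆ }, { ω₂, ω₄, ω₅ }, { ω₁, ω₂, ω₃, ω₆ }, { ω₁, ω₃, ω₄, ω₆ }, { ω₁, ω₃, ω₅, ω₆ }, { ω₁, ω₂, ω₃, ω₄, ω₆ }, { ω₁, ω₂, ω₃, ω₅, ω₆ }, { ω₁, ω₃, ω₄, ω₅, ω₆ }, X }

Working:
Seed the family with 𝒜 together with ∅ and X: { {  }, { ω₄, ω₅ }, { ω₁, ω₃, ω₄, ω₆ }, X }.
Round 1: +3 →
  { ω₂, ω₅ }  = X∖{ ω₁, ω₃, ω₄, ω₆ }
  { ω₁, ω₂, ω₃, ω₆ }  = X∖{ ω₄, ω₅ }
  { ω₁, ω₃, ω₄, ω₅, ω₆ }  = { ω₄, ω₅ } ∪ { ω₁, ω₃, ω₄, ω₆ }
  |family| = 7
Round 2: +4 →
  { ω₂ }  = X∖{ ω₁, ω₃, ω₄, ω₅, ω₆ }
  { ω₂, ω₄, ω₅ }  = { ω₄, ω₅ } ∪ { ω₂, ω₅ }
  { ω₁, ω₂, ω₃, ω₄, ω₆ }  = { ω₁, ω₃, ω₄, ω₆ } ∪ { ω₁, ω₂, ω₃, ω₆ }
  { ω₁, ω₂, ω₃, ω₅, ω₆ }  = { ω₂, ω₅ } ∪ { ω₁, ω₂, ω₃, ω₆ }
  |family| = 11
Round 3 (3 new):
  { ω₄ }  = X∖{ ω₁, ω₂, ω₃, ω₅, ω₆ }
  { ω₅ }  = X∖{ ω₁, ω₂, ω₃, ω₄, ω₆ }
  { ω₁, ω₃, ω₆ }  = X∖{ ω₂, ω₄, ω₅ }
  |family| = 14
Round 4: +2 →
  { ω₂, ω₄ }  = { ω₄ } ∪ { ω₂ }
  { ω₁, ω₃, ω₅, ω₆ }  = { ω₁, ω₃, ω₆ } ∪ { ω₅ }
  |family| = 16
Round 5 adds nothing — fixpoint reached.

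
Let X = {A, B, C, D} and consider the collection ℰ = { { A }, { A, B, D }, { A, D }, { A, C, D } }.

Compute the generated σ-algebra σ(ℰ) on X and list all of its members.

σ(ℰ) = { {  }, { A }, { B }, { C }, { D }, { A, B }, { A, C }, { A, D }, { B, C }, { B, D }, { C, D }, { A, B, C }, { A, B, D }, { A, C, D }, { B, C, D }, X }

Trace:
Begin from { {  }, { A }, { A, D }, { A, B, D }, { A, C, D }, X } (that is, ℰ plus ∅ and X).
Round 1 adds 4:
  { B }  = { A, C, D }ᶜ
  { C }  = { A, B, D }ᶜ
  { B, C }  = { A, D }ᶜ
  { B, C, D }  = { A }ᶜ
  (now 10)
Round 2. New:
  { A, B }  = { B } ∪ { A }
  { A, C }  = { C } ∪ { A }
  { A, B, C }  = { B, C } ∪ { A }
  (now 13)
Round 3 (3 new):
  { D }  = { A, B, C }ᶜ
  { B, D }  = { A, C }ᶜ
  { C, D }  = { A, B }ᶜ
  (now 16)
After Round 4 the family is unchanged; done.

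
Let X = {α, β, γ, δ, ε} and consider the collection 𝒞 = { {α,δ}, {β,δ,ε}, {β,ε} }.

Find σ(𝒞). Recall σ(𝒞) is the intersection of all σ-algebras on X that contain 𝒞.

Seed the family with 𝒞 together with ∅ and X: { ∅, {α,δ}, {β,ε}, {β,δ,ε}, X }.
Round 1: 4 new —
  {α,γ}  = ᶜ of {β,δ,ε}
  {α,γ,δ}  = ᶜ of {β,ε}
  {β,γ,ε}  = ᶜ of {α,δ}
  {α,β,δ,ε}  = {β,ε} ∪ {α,δ}
  [9 total]
Round 2 (3 new):
  {γ}  = ᶜ of {α,β,δ,ε}
  {α,β,γ,ε}  = {β,ε} ∪ {α,γ}
  {β,γ,δ,ε}  = {β,γ,ε} ∪ {β,δ,ε}
  [12 total]
Round 3: +2 →
  {α}  = ᶜ of {β,γ,δ,ε}
  {δ}  = ᶜ of {α,β,γ,ε}
  [14 total]
Round 4 adds 2:
  {γ,δ}  = {γ} ∪ {δ}
  {α,β,ε}  = {β,ε} ∪ {α}
  [16 total]
Round 5: stable.

Therefore σ(𝒞) = { ∅, {α}, {γ}, {δ}, {α,γ}, {α,δ}, {β,ε}, {γ,δ}, {α,β,ε}, {α,γ,δ}, {β,γ,ε}, {β,δ,ε}, {α,β,γ,ε}, {α,β,δ,ε}, {β,γ,δ,ε}, X } (|σ(𝒞)| = 16).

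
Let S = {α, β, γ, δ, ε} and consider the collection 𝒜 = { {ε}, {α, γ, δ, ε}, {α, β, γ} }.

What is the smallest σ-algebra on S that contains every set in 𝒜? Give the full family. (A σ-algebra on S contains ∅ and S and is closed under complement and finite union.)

Answer: σ(𝒜) = { {}, {β}, {δ}, {ε}, {α, γ}, {β, δ}, {β, ε}, {δ, ε}, {α, β, γ}, {α, γ, δ}, {α, γ, ε}, {β, δ, ε}, {α, β, γ, δ}, {α, β, γ, ε}, {α, γ, δ, ε}, S }

Check:
Take S₀ = 𝒜 ∪ {∅, S} = { {}, {ε}, {α, β, γ}, {α, γ, δ, ε}, S }.
Round 1 (4 new):
  {β}  = {α, γ, δ, ε}ᶜ
  {δ, ε}  = {α, β, γ}ᶜ
  {α, β, γ, δ}  = {ε}ᶜ
  {α, β, γ, ε}  = {α, β, γ} ∪ {ε}
  [9 total]
Round 2: 3 new —
  {δ}  = {α, β, γ, ε}ᶜ
  {β, ε}  = {β} ∪ {ε}
  {β, δ, ε}  = {β} ∪ {δ, ε}
  [12 total]
Round 3 adds 3:
  {α, γ}  = {β, δ, ε}ᶜ
  {β, δ}  = {δ} ∪ {β}
  {α, γ, δ}  = {β, ε}ᶜ
  [15 total]
Round 4. New:
  {α, γ, ε}  = {β, δ}ᶜ
  [16 total]
Round 5 adds nothing — fixpoint reached.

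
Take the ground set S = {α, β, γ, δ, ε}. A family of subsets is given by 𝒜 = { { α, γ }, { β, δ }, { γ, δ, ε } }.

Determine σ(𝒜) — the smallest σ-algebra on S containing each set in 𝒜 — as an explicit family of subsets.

σ(𝒜) (32 sets): { {  }, { α }, { β }, { γ }, { δ }, { ε }, { α, β }, { α, γ }, { α, δ }, { α, ε }, { β, γ }, { β, δ }, { β, ε }, { γ, δ }, { γ, ε }, { δ, ε }, { α, β, γ }, { α, β, δ }, { α, β, ε }, { α, γ, δ }, { α, γ, ε }, { α, δ, ε }, { β, γ, δ }, { β, γ, ε }, { β, δ, ε }, { γ, δ, ε }, { α, β, γ, δ }, { α, β, γ, ε }, { α, β, δ, ε }, { α, γ, δ, ε }, { β, γ, δ, ε }, S }

Working:
Start: 𝒜 ∪ {∅, S} = { {  }, { α, γ }, { β, δ }, { γ, δ, ε }, S }.
Step 1. New:
  { α, β }  = ᶜ of { γ, δ, ε }
  { α, γ, ε }  = ᶜ of { β, δ }
  { β, δ, ε }  = ᶜ of { α, γ }
  { α, β, γ, δ }  = { α, γ } ∪ { β, δ }
  { α, γ, δ, ε }  = { γ, δ, ε } ∪ { α, γ }
  { β, γ, δ, ε }  = { γ, δ, ε } ∪ { β, δ }
  (now 11)
Step 2. New:
  { α }  = ᶜ of { β, γ, δ, ε }
  { β }  = ᶜ of { α, γ, δ, ε }
  { ε }  = ᶜ of { α, β, γ, δ }
  { α, β, γ }  = { α, β } ∪ { α, γ }
  { α, β, δ }  = { α, β } ∪ { β, δ }
  { α, β, γ, ε }  = { α, β } ∪ { α, γ, ε }
  { α, β, δ, ε }  = { α, β } ∪ { β, δ, ε }
  (now 18)
Step 3 adds 7:
  { γ }  = ᶜ of { α, β, δ, ε }
  { δ }  = ᶜ of { α, β, γ, ε }
  { α, ε }  = { ε } ∪ { α }
  { β, ε }  = { β } ∪ { ε }
  { γ, ε }  = ᶜ of { α, β, δ }
  { δ, ε }  = ᶜ of { α, β, γ }
  { α, β, ε }  = { α, β } ∪ { ε }
  (now 25)
Step 4 (7 new):
  { α, δ }  = { δ } ∪ { α }
  { β, γ }  = { β } ∪ { γ }
  { γ, δ }  = ᶜ of { α, β, ε }
  { α, γ, δ }  = ᶜ of { β, ε }
  { α, δ, ε }  = { δ, ε } ∪ { α, ε }
  { β, γ, δ }  = ᶜ of { α, ε }
  { β, γ, ε }  = { β, ε } ∪ { γ }
  (now 32)
Step 5: closed — nothing new.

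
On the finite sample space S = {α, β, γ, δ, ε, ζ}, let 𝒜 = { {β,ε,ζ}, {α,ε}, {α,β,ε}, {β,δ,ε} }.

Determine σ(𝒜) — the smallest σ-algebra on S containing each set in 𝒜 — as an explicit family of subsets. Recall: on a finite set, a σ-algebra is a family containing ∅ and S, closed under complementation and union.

Take S₀ = 𝒜 ∪ {∅, S} = { {}, {α,ε}, {α,β,ε}, {β,δ,ε}, {β,ε,ζ}, S }.
Round 1. New:
  {α,γ,δ}  = {β,ε,ζ}ᶜ
  {α,γ,ζ}  = {β,δ,ε}ᶜ
  {γ,δ,ζ}  = {α,β,ε}ᶜ
  {α,β,δ,ε}  = {α,β,ε} ∪ {β,δ,ε}
  {α,β,ε,ζ}  = {α,β,ε} ∪ {β,ε,ζ}
  {β,γ,δ,ζ}  = {α,ε}ᶜ
  {β,δ,ε,ζ}  = {β,ε,ζ} ∪ {β,δ,ε}
  — 13 sets.
Round 2 adds 12:
  {α,γ}  = {β,δ,ε,ζ}ᶜ
  {γ,δ}  = {α,β,ε,ζ}ᶜ
  {γ,ζ}  = {α,β,δ,ε}ᶜ
  {α,γ,δ,ε}  = {α,γ,δ} ∪ {α,ε}
  {α,γ,δ,ζ}  = {α,γ,ζ} ∪ {α,γ,δ}
  {α,γ,ε,ζ}  = {α,γ,ζ} ∪ {α,ε}
  {α,β,γ,δ,ε}  = {α,β,δ,ε} ∪ {α,γ,δ}
  {α,β,γ,δ,ζ}  = {α,γ,ζ} ∪ {β,γ,δ,ζ}
  {α,β,γ,ε,ζ}  = {α,γ,ζ} ∪ {β,ε,ζ}
  {α,β,δ,ε,ζ}  = {β,ε,ζ} ∪ {α,β,δ,ε}
  {α,γ,δ,ε,ζ}  = {α,ε} ∪ {γ,δ,ζ}
  {β,γ,δ,ε,ζ}  = {β,ε,ζ} ∪ {β,γ,δ,ζ}
  — 25 sets.
Round 3. New:
  {α}  = {β,γ,δ,ε,ζ}ᶜ
  {β}  = {α,γ,δ,ε,ζ}ᶜ
  {γ}  = {α,β,δ,ε,ζ}ᶜ
  {δ}  = {α,β,γ,ε,ζ}ᶜ
  {ε}  = {α,β,γ,δ,ζ}ᶜ
  {ζ}  = {α,β,γ,δ,ε}ᶜ
  {β,δ}  = {α,γ,ε,ζ}ᶜ
  {β,ε}  = {α,γ,δ,ζ}ᶜ
  {β,ζ}  = {α,γ,δ,ε}ᶜ
  {α,γ,ε}  = {α,γ} ∪ {α,ε}
  {α,β,γ,ε}  = {α,γ} ∪ {α,β,ε}
  {β,γ,δ,ε}  = {γ,δ} ∪ {β,δ,ε}
  {β,γ,ε,ζ}  = {β,ε,ζ} ∪ {γ,ζ}
  — 38 sets.
Round 4. New:
  {α,β}  = {β} ∪ {α}
  {α,δ}  = {β,γ,ε,ζ}ᶜ
  {α,ζ}  = {β,γ,δ,ε}ᶜ
  {β,γ}  = {β} ∪ {γ}
  {γ,ε}  = {γ} ∪ {ε}
  {δ,ε}  = {δ} ∪ {ε}
  {δ,ζ}  = {α,β,γ,ε}ᶜ
  {ε,ζ}  = {ζ} ∪ {ε}
  {α,β,γ}  = {β} ∪ {α,γ}
  {α,β,δ}  = {α} ∪ {β,δ}
  {α,β,ζ}  = {β,ζ} ∪ {α}
  {α,δ,ε}  = {δ} ∪ {α,ε}
  {α,ε,ζ}  = {α,ε} ∪ {ζ}
  {β,γ,δ}  = {γ,δ} ∪ {β}
  {β,γ,ε}  = {γ} ∪ {β,ε}
  {β,γ,ζ}  = {β} ∪ {γ,ζ}
  {β,δ,ζ}  = {α,γ,ε}ᶜ
  {γ,δ,ε}  = {γ,δ} ∪ {ε}
  {γ,ε,ζ}  = {γ,ζ} ∪ {ε}
  {α,β,γ,δ}  = {β} ∪ {α,γ,δ}
  {α,β,γ,ζ}  = {α,γ,ζ} ∪ {β}
  {γ,δ,ε,ζ}  = {γ,δ,ζ} ∪ {ε}
  — 60 sets.
Round 5 (4 new):
  {α,δ,ζ}  = {β,γ,ε}ᶜ
  {δ,ε,ζ}  = {α,β,γ}ᶜ
  {α,β,δ,ζ}  = {γ,ε}ᶜ
  {α,δ,ε,ζ}  = {β,γ}ᶜ
  — 64 sets.
Round 6 adds nothing — fixpoint reached.

Therefore σ(𝒜) = { {}, {α}, {β}, {γ}, {δ}, {ε}, {ζ}, {α,β}, {α,γ}, {α,δ}, {α,ε}, {α,ζ}, {β,γ}, {β,δ}, {β,ε}, {β,ζ}, {γ,δ}, {γ,ε}, {γ,ζ}, {δ,ε}, {δ,ζ}, {ε,ζ}, {α,β,γ}, {α,β,δ}, {α,β,ε}, {α,β,ζ}, {α,γ,δ}, {α,γ,ε}, {α,γ,ζ}, {α,δ,ε}, {α,δ,ζ}, {α,ε,ζ}, {β,γ,δ}, {β,γ,ε}, {β,γ,ζ}, {β,δ,ε}, {β,δ,ζ}, {β,ε,ζ}, {γ,δ,ε}, {γ,δ,ζ}, {γ,ε,ζ}, {δ,ε,ζ}, {α,β,γ,δ}, {α,β,γ,ε}, {α,β,γ,ζ}, {α,β,δ,ε}, {α,β,δ,ζ}, {α,β,ε,ζ}, {α,γ,δ,ε}, {α,γ,δ,ζ}, {α,γ,ε,ζ}, {α,δ,ε,ζ}, {β,γ,δ,ε}, {β,γ,δ,ζ}, {β,γ,ε,ζ}, {β,δ,ε,ζ}, {γ,δ,ε,ζ}, {α,β,γ,δ,ε}, {α,β,γ,δ,ζ}, {α,β,γ,ε,ζ}, {α,β,δ,ε,ζ}, {α,γ,δ,ε,ζ}, {β,γ,δ,ε,ζ}, S } (|σ(𝒜)| = 64).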